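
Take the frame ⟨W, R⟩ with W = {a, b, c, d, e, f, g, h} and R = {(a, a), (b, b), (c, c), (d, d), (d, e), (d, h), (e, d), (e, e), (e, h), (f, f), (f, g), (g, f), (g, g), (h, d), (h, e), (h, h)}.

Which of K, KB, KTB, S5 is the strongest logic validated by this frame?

Symmetric (axiom B): yes — every pair in R has its reverse in R.
Reflexive (axiom T): yes — every world is R-related to itself.
Euclidean (axiom 5): yes — any two successors of a common world are R-related.
So F validates K, KB, KTB, S5. The strongest is S5.

S5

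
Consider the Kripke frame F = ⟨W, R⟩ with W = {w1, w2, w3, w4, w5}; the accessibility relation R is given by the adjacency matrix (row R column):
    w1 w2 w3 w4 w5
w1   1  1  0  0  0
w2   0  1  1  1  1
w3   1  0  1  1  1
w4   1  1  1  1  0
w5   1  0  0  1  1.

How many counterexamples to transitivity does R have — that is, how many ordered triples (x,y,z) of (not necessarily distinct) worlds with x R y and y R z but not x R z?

Enumerating: (w1,w2,w3), (w1,w2,w4), (w1,w2,w5), (w2,w3,w1), (w2,w4,w1), (w2,w5,w1), (w3,w1,w2), (w3,w4,w2), (w4,w2,w5), (w4,w3,w5), (w5,w1,w2), (w5,w4,w2), (w5,w4,w3).

13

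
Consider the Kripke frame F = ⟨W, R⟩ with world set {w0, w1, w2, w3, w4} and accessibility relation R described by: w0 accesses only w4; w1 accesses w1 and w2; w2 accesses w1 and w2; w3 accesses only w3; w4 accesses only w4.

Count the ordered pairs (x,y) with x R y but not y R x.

Enumerating: (w0,w4).

1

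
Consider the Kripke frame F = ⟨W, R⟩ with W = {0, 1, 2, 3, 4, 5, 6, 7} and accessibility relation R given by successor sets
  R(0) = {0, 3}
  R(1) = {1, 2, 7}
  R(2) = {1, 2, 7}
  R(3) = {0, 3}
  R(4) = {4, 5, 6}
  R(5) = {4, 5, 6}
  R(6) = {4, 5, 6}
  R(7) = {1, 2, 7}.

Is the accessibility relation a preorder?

Reflexive: yes — every world is R-related to itself.
Transitive: yes — every two-step R-path is closed by a direct edge.
So R is a preorder.

Yes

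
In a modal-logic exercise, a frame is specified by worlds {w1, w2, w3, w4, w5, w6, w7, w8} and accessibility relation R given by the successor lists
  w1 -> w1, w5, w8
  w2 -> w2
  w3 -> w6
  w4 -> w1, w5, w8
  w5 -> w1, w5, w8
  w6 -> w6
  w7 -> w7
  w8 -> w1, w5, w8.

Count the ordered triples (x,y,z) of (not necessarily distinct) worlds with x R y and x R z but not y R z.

R is Euclidean; there are no such tuples.

0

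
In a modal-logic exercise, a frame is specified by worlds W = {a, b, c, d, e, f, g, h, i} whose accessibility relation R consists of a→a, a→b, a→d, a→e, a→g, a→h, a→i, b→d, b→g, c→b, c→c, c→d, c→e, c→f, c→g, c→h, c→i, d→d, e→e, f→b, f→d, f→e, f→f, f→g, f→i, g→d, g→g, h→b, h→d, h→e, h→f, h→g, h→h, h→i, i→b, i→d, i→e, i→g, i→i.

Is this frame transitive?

No

Transitive: no — a R h and h R f, but not a R f.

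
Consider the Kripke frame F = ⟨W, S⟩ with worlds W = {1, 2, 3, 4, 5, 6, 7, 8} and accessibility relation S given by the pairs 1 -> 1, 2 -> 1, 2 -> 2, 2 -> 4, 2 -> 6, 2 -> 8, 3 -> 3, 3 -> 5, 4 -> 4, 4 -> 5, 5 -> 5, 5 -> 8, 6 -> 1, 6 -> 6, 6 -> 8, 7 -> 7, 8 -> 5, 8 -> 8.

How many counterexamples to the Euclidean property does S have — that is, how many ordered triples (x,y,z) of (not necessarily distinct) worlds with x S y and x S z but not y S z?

20

Enumerating: (2,1,2), (2,1,4), (2,1,6), (2,1,8), (2,4,1), (2,4,2), (2,4,6), (2,4,8), (2,6,2), (2,6,4), (2,8,1), (2,8,2), … and 8 more.
Total: 20.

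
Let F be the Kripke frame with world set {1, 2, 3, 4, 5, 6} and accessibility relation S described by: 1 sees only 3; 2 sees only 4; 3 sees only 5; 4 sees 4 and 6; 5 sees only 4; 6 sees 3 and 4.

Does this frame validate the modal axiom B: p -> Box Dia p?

No

By correspondence theory, B is valid on a frame iff S is symmetric.
Symmetric: no — 1 S 3 but not 3 S 1.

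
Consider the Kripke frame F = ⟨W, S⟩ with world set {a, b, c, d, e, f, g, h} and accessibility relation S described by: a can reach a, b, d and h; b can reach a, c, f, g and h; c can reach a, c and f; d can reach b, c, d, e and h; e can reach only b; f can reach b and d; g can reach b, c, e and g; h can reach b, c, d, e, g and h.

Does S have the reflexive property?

Reflexive: no — b is not related to itself.

No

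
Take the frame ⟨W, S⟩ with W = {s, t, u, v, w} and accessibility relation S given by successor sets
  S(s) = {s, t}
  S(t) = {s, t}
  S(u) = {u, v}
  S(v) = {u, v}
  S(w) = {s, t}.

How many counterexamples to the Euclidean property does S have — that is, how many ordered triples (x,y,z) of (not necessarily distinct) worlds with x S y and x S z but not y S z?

0

S is Euclidean; there are no such tuples.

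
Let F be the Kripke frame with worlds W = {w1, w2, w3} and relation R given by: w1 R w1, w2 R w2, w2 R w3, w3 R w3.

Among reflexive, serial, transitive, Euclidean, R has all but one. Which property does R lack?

Reflexive: yes — every world is R-related to itself.
Serial: yes — every world has a successor (e.g. w1 R w1).
Transitive: yes — every two-step R-path is closed by a direct edge.
Euclidean: no — w2 R w3 and w2 R w2, but not w3 R w2.
Only Euclidean fails.

Euclidean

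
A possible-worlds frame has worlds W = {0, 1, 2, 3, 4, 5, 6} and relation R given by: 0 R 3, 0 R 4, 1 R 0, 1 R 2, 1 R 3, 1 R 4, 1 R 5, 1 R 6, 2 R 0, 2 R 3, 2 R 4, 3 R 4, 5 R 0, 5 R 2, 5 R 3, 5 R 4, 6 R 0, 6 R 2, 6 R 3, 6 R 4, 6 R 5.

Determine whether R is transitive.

Yes

Transitive: yes — every two-step R-path is closed by a direct edge.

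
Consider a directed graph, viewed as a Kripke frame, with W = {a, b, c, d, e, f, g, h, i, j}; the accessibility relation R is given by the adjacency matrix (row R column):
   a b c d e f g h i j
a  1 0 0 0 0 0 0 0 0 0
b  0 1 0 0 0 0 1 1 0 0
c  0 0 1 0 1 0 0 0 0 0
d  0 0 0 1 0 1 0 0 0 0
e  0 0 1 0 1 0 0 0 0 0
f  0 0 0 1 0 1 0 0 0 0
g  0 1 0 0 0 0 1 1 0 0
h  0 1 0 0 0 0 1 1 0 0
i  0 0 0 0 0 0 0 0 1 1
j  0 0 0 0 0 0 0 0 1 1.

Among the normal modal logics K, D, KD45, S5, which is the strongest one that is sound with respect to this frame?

Serial (axiom D): yes — every world has a successor (e.g. a R a).
Euclidean (axiom 5): yes — any two successors of a common world are R-related.
Transitive (axiom 4): yes — every two-step R-path is closed by a direct edge.
Reflexive (axiom T): yes — every world is R-related to itself.
So F validates K, D, KD45, S5. The strongest is S5.

S5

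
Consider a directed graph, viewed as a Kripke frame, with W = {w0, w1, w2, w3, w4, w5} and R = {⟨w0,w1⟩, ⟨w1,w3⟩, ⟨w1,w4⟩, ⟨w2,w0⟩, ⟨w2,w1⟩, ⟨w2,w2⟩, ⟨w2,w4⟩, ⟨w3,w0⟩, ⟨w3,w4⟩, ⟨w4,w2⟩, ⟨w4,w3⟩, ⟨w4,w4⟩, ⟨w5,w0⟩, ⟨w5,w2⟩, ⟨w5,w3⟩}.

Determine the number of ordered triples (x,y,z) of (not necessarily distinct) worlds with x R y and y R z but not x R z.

Enumerating: (w0,w1,w3), (w0,w1,w4), (w1,w3,w0), (w1,w4,w2), (w2,w1,w3), (w2,w4,w3), (w3,w0,w1), (w3,w4,w2), (w3,w4,w3), (w4,w2,w0), (w4,w2,w1), (w4,w3,w0), (w5,w0,w1), (w5,w2,w1), (w5,w2,w4), (w5,w3,w4).

16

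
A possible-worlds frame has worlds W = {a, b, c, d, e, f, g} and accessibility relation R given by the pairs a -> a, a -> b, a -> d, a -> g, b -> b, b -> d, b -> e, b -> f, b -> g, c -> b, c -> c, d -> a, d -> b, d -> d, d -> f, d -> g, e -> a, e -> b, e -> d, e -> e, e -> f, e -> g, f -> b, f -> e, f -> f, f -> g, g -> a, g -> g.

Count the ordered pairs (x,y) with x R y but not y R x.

Enumerating: (a,b), (b,g), (c,b), (d,f), (d,g), (e,a), (e,d), (e,g), (f,g).

9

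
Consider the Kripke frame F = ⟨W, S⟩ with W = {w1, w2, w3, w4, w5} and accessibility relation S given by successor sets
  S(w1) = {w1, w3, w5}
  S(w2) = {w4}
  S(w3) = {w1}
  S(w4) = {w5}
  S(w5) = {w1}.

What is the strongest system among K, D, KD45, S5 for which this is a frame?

D

Serial (axiom D): yes — every world has a successor (e.g. w1 S w1).
Euclidean (axiom 5): no — w1 S w3 and w1 S w5, but not w3 S w5.
Transitive (axiom 4): no — w2 S w4 and w4 S w5, but not w2 S w5.
Reflexive (axiom T): no — w2 is not related to itself.
So F validates K, D; KD45 would additionally require S to be Euclidean and transitive. The strongest is D.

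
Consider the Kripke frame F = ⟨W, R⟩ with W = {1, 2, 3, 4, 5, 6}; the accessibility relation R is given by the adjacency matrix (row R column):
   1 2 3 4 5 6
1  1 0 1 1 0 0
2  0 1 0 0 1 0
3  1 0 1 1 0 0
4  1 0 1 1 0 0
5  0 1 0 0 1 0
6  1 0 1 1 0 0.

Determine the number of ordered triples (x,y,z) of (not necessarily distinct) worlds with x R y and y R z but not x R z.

0

R is transitive; there are no such tuples.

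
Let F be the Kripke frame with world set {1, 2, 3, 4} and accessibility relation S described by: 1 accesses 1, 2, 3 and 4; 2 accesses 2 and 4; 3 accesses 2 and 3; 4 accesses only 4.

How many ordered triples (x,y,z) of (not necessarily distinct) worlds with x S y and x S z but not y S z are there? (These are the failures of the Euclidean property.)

Enumerating: (1,2,1), (1,2,3), (1,3,1), (1,3,4), (1,4,1), (1,4,2), (1,4,3), (2,4,2), (3,2,3).

9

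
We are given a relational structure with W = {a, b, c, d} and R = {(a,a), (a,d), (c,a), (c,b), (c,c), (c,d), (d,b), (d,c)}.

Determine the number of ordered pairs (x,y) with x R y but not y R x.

Enumerating: (a,d), (c,a), (c,b), (d,b).

4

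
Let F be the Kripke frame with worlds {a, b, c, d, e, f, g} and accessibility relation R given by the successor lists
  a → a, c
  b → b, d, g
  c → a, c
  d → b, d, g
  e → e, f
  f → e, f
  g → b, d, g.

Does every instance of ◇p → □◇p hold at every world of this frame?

By correspondence theory, 5 is valid on a frame iff R is Euclidean.
Euclidean: yes — any two successors of a common world are R-related.

Yes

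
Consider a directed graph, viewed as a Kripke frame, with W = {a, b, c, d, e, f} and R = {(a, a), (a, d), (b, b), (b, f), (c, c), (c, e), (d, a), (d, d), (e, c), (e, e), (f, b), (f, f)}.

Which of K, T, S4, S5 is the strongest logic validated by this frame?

S5

Reflexive (axiom T): yes — every world is R-related to itself.
Transitive (axiom 4): yes — every two-step R-path is closed by a direct edge.
Euclidean (axiom 5): yes — any two successors of a common world are R-related.
So F validates K, T, S4, S5. The strongest is S5.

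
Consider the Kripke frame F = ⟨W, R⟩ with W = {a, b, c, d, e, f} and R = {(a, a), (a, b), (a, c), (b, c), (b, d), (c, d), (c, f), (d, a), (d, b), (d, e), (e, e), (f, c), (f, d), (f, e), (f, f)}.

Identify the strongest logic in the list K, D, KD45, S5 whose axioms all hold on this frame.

D

Serial (axiom D): yes — every world has a successor (e.g. a R a).
Euclidean (axiom 5): no — a R c and a R b, but not c R b.
Transitive (axiom 4): no — a R b and b R d, but not a R d.
Reflexive (axiom T): no — b is not related to itself.
So F validates K, D; KD45 would additionally require R to be Euclidean and transitive. The strongest is D.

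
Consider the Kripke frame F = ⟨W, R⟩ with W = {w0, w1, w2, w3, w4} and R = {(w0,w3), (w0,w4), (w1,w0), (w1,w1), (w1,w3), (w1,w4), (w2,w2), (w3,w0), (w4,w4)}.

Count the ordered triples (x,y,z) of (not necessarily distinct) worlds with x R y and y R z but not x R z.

Enumerating: (w0,w3,w0), (w3,w0,w3), (w3,w0,w4).

3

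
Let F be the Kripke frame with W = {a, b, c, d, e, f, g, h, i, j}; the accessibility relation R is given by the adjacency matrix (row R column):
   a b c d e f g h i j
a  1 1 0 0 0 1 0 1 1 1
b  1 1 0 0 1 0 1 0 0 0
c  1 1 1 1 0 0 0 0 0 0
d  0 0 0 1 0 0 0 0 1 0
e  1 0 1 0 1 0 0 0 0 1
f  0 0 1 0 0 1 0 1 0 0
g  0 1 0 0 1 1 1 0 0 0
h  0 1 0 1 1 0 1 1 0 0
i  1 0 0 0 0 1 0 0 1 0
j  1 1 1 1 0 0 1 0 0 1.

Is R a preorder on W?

No

Reflexive: yes — every world is R-related to itself.
Transitive: no — a R b and b R e, but not a R e.
So R is not a preorder.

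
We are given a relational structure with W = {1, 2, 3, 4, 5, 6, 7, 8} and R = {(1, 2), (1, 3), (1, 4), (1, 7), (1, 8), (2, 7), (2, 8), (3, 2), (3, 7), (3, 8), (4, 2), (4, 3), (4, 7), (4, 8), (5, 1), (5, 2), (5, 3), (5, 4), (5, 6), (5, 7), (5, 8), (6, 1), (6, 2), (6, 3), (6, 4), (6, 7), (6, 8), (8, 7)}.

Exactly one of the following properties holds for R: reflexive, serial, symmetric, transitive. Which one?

Reflexive: no — 1 is not related to itself.
Serial: no — 7 has no R-successor.
Symmetric: no — 1 R 2 but not 2 R 1.
Transitive: yes — every two-step R-path is closed by a direct edge.
Only transitive holds.

transitive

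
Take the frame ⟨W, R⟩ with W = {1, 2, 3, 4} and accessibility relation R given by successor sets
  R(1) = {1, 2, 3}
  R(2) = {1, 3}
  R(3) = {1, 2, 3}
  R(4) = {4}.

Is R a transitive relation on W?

No

Transitive: no — 2 R 1 and 1 R 2, but not 2 R 2.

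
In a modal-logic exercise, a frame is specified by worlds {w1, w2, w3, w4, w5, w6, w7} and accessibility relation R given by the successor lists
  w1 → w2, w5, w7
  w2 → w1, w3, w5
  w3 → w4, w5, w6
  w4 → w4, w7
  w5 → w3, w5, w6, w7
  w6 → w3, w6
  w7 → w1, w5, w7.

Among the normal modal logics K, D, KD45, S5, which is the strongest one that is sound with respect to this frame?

Serial (axiom D): yes — every world has a successor (e.g. w1 R w2).
Euclidean (axiom 5): no — w1 R w2 and w1 R w7, but not w2 R w7.
Transitive (axiom 4): no — w1 R w2 and w2 R w3, but not w1 R w3.
Reflexive (axiom T): no — w1 is not related to itself.
So F validates K, D; KD45 would additionally require R to be Euclidean and transitive. The strongest is D.

D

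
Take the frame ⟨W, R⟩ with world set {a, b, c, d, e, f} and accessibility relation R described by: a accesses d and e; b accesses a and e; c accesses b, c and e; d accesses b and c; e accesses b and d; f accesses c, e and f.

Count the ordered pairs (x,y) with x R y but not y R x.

Enumerating: (a,d), (a,e), (b,a), (c,b), (c,e), (d,b), (d,c), (e,d), (f,c), (f,e).

10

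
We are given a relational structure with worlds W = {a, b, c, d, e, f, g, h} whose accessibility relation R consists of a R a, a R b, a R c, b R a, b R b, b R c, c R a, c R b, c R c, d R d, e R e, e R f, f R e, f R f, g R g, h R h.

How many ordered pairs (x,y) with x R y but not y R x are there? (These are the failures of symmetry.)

0

R is symmetric; there are no such tuples.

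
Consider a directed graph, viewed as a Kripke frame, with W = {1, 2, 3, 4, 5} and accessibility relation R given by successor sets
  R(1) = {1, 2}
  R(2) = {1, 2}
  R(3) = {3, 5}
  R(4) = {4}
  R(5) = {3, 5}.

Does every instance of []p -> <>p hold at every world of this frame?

By correspondence theory, D is valid on a frame iff R is serial.
Serial: yes — every world has a successor (e.g. 1 R 1).

Yes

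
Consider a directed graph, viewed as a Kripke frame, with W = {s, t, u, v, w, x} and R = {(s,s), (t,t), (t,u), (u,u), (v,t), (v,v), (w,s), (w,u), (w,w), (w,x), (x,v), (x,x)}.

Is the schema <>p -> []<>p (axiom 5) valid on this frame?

The schema 5 characterises exactly the Euclidean frames.
Euclidean: no — w R s and w R u, but not s R u.

No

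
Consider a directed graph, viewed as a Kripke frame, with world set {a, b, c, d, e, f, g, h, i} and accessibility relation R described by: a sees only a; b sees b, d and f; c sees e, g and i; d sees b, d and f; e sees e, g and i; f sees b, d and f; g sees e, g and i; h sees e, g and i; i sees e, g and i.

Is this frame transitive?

Yes

Transitive: yes — every two-step R-path is closed by a direct edge.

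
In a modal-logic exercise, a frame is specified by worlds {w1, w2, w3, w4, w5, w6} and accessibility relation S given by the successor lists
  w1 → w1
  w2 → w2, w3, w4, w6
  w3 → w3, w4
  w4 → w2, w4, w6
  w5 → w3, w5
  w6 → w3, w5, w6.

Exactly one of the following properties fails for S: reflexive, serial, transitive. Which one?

transitive

Reflexive: yes — every world is S-related to itself.
Serial: yes — every world has a successor (e.g. w1 S w1).
Transitive: no — w2 S w6 and w6 S w5, but not w2 S w5.
Only transitive fails.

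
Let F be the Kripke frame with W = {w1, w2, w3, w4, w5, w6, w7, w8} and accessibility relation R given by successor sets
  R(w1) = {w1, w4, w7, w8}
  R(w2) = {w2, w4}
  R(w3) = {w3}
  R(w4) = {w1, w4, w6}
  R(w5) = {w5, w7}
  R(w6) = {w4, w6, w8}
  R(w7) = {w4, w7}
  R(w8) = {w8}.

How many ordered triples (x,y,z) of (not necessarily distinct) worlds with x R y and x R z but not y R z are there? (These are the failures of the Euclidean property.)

15

Enumerating: (w1,w4,w7), (w1,w4,w8), (w1,w7,w1), (w1,w7,w8), (w1,w8,w1), (w1,w8,w4), (w1,w8,w7), (w2,w4,w2), (w4,w1,w6), (w4,w6,w1), (w5,w7,w5), (w6,w4,w8), (w6,w8,w4), (w6,w8,w6), (w7,w4,w7).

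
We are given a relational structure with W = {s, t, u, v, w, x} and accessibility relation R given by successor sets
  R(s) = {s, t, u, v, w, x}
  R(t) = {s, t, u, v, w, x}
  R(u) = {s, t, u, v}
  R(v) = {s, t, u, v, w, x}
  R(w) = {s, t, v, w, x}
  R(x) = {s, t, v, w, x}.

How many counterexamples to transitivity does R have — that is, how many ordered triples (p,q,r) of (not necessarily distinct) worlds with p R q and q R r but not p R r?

Enumerating: (u,s,w), (u,s,x), (u,t,w), (u,t,x), (u,v,w), (u,v,x), (w,s,u), (w,t,u), (w,v,u), (x,s,u), (x,t,u), (x,v,u).

12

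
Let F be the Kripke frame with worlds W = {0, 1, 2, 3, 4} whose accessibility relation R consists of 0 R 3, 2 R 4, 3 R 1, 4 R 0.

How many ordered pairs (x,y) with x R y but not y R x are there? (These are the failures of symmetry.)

4

Enumerating: (0,3), (2,4), (3,1), (4,0).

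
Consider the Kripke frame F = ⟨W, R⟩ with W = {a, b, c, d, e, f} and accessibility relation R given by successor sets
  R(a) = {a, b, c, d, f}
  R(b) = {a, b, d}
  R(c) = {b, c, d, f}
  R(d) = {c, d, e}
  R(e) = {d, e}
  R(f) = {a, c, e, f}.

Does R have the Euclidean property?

Euclidean: no — a R b and a R c, but not b R c.

No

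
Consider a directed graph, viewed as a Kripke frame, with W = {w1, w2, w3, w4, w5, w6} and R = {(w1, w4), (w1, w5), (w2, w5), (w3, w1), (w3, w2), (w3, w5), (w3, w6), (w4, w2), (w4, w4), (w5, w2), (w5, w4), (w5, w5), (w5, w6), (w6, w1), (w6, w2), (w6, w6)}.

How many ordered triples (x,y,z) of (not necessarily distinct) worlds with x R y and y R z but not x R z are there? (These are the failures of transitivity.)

13

Enumerating: (w1,w4,w2), (w1,w5,w2), (w1,w5,w6), (w2,w5,w2), (w2,w5,w4), (w2,w5,w6), (w3,w1,w4), (w3,w5,w4), (w4,w2,w5), (w5,w6,w1), (w6,w1,w4), (w6,w1,w5), (w6,w2,w5).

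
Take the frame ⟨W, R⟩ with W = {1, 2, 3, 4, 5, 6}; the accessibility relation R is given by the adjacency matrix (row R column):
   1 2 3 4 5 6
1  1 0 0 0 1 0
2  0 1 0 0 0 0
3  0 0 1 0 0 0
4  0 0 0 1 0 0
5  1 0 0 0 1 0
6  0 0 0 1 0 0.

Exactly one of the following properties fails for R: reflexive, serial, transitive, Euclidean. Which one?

reflexive

Reflexive: no — 6 is not related to itself.
Serial: yes — every world has a successor (e.g. 1 R 1).
Transitive: yes — every two-step R-path is closed by a direct edge.
Euclidean: yes — any two successors of a common world are R-related.
Only reflexive fails.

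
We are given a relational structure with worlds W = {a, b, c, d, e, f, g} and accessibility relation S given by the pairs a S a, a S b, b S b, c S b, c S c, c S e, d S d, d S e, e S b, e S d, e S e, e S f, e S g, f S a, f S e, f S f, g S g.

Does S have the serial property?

Yes

Serial: yes — every world has a successor (e.g. a S a).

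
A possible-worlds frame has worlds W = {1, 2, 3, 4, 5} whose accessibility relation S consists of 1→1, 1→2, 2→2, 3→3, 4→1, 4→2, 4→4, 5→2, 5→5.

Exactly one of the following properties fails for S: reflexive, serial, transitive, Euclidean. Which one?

Reflexive: yes — every world is S-related to itself.
Serial: yes — every world has a successor (e.g. 1 S 1).
Transitive: yes — every two-step S-path is closed by a direct edge.
Euclidean: no — 4 S 2 and 4 S 1, but not 2 S 1.
Only Euclidean fails.

Euclidean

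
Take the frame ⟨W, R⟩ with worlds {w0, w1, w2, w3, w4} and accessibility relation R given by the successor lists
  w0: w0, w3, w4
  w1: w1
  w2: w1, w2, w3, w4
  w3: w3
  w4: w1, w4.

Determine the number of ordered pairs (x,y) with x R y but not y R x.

Enumerating: (w0,w3), (w0,w4), (w2,w1), (w2,w3), (w2,w4), (w4,w1).

6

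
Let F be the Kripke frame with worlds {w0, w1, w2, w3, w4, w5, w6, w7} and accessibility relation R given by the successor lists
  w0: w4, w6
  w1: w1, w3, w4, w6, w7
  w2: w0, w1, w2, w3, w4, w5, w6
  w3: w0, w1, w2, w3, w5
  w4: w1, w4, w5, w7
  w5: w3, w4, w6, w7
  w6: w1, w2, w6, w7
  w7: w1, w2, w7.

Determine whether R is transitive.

No

Transitive: no — w0 R w4 and w4 R w1, but not w0 R w1.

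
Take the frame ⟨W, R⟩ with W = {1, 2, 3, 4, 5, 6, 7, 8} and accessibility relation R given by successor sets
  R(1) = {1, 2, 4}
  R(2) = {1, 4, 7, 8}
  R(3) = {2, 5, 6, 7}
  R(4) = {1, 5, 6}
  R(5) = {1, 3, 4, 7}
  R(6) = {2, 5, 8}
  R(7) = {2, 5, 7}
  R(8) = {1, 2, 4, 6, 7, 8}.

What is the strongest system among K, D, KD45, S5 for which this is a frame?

D

Serial (axiom D): yes — every world has a successor (e.g. 1 R 1).
Euclidean (axiom 5): no — 1 R 4 and 1 R 2, but not 4 R 2.
Transitive (axiom 4): no — 1 R 2 and 2 R 7, but not 1 R 7.
Reflexive (axiom T): no — 2 is not related to itself.
So F validates K, D; KD45 would additionally require R to be Euclidean and transitive. The strongest is D.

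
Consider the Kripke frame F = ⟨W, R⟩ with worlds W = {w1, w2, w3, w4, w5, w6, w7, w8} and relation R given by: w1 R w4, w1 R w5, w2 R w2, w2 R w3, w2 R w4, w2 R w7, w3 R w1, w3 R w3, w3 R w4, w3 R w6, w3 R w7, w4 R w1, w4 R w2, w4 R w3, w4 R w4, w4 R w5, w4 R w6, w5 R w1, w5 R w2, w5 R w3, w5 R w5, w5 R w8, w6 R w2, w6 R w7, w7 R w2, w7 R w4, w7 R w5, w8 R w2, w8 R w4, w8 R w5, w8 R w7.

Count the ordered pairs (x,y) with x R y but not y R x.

Enumerating: (w2,w3), (w3,w1), (w3,w6), (w3,w7), (w4,w5), (w4,w6), (w5,w2), (w5,w3), (w6,w2), (w6,w7), (w7,w4), (w7,w5), (w8,w2), (w8,w4), (w8,w7).

15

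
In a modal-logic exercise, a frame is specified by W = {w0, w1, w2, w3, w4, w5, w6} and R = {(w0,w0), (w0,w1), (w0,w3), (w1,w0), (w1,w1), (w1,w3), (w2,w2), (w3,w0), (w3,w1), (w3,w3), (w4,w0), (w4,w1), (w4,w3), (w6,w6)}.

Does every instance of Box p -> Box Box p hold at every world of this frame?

By correspondence theory, 4 is valid on a frame iff R is transitive.
Transitive: yes — every two-step R-path is closed by a direct edge.

Yes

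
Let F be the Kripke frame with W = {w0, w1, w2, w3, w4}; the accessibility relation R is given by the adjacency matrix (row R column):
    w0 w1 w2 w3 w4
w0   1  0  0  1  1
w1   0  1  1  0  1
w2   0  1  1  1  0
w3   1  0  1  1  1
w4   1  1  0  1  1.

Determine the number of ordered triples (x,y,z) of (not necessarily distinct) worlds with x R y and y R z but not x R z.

12

Enumerating: (w0,w3,w2), (w0,w4,w1), (w1,w2,w3), (w1,w4,w0), (w1,w4,w3), (w2,w1,w4), (w2,w3,w0), (w2,w3,w4), (w3,w2,w1), (w3,w4,w1), (w4,w1,w2), (w4,w3,w2).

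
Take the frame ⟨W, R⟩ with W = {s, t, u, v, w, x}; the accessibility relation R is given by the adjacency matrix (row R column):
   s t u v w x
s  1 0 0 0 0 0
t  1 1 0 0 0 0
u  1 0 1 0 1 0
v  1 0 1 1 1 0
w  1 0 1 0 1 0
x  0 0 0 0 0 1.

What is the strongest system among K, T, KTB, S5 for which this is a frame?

T

Reflexive (axiom T): yes — every world is R-related to itself.
Symmetric (axiom B): no — t R s but not s R t.
Euclidean (axiom 5): no — u R s and u R w, but not s R w.
So F validates K, T; KTB would additionally require R to be symmetric. The strongest is T.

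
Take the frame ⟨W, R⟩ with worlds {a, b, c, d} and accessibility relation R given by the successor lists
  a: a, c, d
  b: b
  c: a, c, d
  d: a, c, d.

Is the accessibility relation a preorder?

Yes

Reflexive: yes — every world is R-related to itself.
Transitive: yes — every two-step R-path is closed by a direct edge.
So R is a preorder.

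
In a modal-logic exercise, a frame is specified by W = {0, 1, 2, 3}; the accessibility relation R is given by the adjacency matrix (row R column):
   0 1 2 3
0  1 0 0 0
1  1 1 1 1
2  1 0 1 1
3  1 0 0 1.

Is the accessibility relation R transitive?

Yes

Transitive: yes — every two-step R-path is closed by a direct edge.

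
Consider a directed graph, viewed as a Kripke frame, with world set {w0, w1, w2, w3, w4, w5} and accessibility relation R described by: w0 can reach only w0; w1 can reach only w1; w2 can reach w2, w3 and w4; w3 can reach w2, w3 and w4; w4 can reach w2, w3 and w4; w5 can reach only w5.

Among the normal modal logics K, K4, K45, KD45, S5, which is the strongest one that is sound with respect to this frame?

S5

Transitive (axiom 4): yes — every two-step R-path is closed by a direct edge.
Euclidean (axiom 5): yes — any two successors of a common world are R-related.
Serial (axiom D): yes — every world has a successor (e.g. w0 R w0).
Reflexive (axiom T): yes — every world is R-related to itself.
So F validates K, K4, K45, KD45, S5. The strongest is S5.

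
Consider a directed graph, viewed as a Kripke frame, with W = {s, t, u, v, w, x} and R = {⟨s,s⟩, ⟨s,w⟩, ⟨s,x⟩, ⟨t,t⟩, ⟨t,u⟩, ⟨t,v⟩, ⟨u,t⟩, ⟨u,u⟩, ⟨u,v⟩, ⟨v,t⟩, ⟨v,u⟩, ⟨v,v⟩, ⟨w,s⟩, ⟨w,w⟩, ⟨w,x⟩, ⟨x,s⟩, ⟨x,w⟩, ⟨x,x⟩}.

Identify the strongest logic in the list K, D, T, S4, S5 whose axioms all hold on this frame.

S5

Serial (axiom D): yes — every world has a successor (e.g. s R s).
Reflexive (axiom T): yes — every world is R-related to itself.
Transitive (axiom 4): yes — every two-step R-path is closed by a direct edge.
Euclidean (axiom 5): yes — any two successors of a common world are R-related.
So F validates K, D, T, S4, S5. The strongest is S5.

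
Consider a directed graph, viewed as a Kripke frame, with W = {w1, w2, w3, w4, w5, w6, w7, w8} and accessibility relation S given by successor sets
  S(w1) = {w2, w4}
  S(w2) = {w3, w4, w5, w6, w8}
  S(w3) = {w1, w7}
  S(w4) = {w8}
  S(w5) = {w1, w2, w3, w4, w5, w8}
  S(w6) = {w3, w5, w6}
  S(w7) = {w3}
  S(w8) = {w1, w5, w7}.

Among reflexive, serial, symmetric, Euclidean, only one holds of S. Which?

serial

Reflexive: no — w1 is not related to itself.
Serial: yes — every world has a successor (e.g. w1 S w2).
Symmetric: no — w1 S w2 but not w2 S w1.
Euclidean: no — w1 S w4 and w1 S w2, but not w4 S w2.
Only serial holds.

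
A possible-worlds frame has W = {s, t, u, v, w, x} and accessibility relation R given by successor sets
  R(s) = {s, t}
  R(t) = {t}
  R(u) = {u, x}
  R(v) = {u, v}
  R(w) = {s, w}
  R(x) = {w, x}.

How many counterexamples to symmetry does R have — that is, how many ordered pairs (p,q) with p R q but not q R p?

Enumerating: (s,t), (u,x), (v,u), (w,s), (x,w).

5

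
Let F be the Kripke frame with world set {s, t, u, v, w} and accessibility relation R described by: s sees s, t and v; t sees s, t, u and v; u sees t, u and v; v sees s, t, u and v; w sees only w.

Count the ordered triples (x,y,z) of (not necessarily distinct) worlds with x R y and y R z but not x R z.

4

Enumerating: (s,t,u), (s,v,u), (u,t,s), (u,v,s).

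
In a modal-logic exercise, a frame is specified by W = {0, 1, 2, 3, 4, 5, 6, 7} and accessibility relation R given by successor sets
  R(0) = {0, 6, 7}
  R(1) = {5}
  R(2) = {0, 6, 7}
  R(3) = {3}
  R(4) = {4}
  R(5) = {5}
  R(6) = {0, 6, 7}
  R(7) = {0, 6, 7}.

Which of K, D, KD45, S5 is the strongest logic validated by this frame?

Serial (axiom D): yes — every world has a successor (e.g. 0 R 0).
Euclidean (axiom 5): yes — any two successors of a common world are R-related.
Transitive (axiom 4): yes — every two-step R-path is closed by a direct edge.
Reflexive (axiom T): no — 1 is not related to itself.
So F validates K, D, KD45; S5 would additionally require R to be reflexive. The strongest is KD45.

KD45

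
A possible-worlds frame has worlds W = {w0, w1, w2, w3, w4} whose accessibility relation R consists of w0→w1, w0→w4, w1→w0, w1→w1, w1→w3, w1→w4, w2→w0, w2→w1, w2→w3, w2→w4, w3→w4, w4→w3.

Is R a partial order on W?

No

Reflexive: no — w0 is not related to itself.
Transitive: no — w0 R w1 and w1 R w3, but not w0 R w3.
Antisymmetric: no — w0 R w1 and w1 R w0 with w0 ≠ w1.
So R is not a partial order.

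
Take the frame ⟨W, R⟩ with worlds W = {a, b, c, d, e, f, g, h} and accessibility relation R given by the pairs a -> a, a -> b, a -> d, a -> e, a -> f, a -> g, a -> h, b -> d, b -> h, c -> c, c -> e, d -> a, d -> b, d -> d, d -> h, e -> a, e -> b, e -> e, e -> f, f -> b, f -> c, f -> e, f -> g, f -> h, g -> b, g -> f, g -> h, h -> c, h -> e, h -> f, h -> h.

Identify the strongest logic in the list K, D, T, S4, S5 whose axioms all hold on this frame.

Serial (axiom D): yes — every world has a successor (e.g. a R a).
Reflexive (axiom T): no — b is not related to itself.
Transitive (axiom 4): no — a R f and f R c, but not a R c.
Euclidean (axiom 5): no — a R b and a R e, but not b R e.
So F validates K, D; T would additionally require R to be reflexive. The strongest is D.

D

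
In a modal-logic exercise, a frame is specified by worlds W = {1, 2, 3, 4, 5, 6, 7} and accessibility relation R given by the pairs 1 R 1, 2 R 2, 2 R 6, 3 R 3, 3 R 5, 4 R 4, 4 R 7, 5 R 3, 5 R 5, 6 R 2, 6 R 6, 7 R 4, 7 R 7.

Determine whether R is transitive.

Yes

Transitive: yes — every two-step R-path is closed by a direct edge.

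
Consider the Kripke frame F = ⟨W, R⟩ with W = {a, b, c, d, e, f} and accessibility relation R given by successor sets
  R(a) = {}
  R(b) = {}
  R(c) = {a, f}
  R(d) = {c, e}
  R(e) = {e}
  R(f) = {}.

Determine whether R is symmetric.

Symmetric: no — c R a but not a R c.

No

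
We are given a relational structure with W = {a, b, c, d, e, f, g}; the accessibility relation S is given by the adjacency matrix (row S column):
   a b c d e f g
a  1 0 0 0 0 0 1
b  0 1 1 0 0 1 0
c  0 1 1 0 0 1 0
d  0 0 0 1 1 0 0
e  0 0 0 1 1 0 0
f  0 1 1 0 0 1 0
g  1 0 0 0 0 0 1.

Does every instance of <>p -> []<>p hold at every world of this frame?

Yes

The schema 5 characterises exactly the Euclidean frames.
Euclidean: yes — any two successors of a common world are S-related.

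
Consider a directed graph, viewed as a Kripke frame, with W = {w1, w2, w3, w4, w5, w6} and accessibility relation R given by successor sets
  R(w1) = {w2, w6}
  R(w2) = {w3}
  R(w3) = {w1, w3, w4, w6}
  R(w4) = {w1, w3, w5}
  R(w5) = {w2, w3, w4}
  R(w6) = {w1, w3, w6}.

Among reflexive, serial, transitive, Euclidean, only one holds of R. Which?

serial

Reflexive: no — w1 is not related to itself.
Serial: yes — every world has a successor (e.g. w1 R w2).
Transitive: no — w1 R w2 and w2 R w3, but not w1 R w3.
Euclidean: no — w1 R w2 and w1 R w6, but not w2 R w6.
Only serial holds.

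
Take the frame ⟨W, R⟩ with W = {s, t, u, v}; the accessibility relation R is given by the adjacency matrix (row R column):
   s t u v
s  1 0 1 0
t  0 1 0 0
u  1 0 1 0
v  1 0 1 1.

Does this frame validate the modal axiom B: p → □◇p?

No

By correspondence theory, B is valid on a frame iff R is symmetric.
Symmetric: no — v R s but not s R v.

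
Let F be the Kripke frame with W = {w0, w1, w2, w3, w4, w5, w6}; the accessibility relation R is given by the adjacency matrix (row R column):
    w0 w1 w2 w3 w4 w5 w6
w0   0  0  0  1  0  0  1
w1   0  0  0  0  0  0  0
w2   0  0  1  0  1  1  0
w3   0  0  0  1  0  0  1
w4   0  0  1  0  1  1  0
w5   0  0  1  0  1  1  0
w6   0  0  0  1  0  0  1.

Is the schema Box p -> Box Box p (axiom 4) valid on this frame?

Yes

Axiom 4 corresponds to the accessibility relation being transitive.
Transitive: yes — every two-step R-path is closed by a direct edge.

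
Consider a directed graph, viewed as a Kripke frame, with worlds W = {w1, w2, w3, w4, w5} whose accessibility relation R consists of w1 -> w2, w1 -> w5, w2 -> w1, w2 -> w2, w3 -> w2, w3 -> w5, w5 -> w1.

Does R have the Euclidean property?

Euclidean: no — w1 R w2 and w1 R w5, but not w2 R w5.

No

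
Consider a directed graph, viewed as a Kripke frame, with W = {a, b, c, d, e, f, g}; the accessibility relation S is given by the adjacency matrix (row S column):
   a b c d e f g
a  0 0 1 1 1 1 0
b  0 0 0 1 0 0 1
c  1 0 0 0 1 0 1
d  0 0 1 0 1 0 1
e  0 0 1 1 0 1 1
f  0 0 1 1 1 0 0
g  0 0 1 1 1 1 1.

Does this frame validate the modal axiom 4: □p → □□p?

By correspondence theory, 4 is valid on a frame iff S is transitive.
Transitive: no — a S c and c S g, but not a S g.

No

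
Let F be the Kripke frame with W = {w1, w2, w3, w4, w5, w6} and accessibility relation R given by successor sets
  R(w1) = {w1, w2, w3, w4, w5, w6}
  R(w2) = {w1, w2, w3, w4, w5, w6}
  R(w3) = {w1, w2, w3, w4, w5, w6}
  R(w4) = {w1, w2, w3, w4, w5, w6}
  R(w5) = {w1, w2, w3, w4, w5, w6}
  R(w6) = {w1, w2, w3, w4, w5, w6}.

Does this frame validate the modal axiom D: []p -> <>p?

By correspondence theory, D is valid on a frame iff R is serial.
Serial: yes — every world has a successor (e.g. w1 R w1).

Yes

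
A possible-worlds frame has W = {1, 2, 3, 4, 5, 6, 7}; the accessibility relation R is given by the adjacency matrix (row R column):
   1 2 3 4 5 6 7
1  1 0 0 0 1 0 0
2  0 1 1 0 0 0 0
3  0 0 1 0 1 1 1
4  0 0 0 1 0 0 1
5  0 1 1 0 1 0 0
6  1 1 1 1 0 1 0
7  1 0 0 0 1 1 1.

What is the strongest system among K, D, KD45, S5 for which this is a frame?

D

Serial (axiom D): yes — every world has a successor (e.g. 1 R 1).
Euclidean (axiom 5): no — 3 R 5 and 3 R 6, but not 5 R 6.
Transitive (axiom 4): no — 1 R 5 and 5 R 2, but not 1 R 2.
Reflexive (axiom T): yes — every world is R-related to itself.
So F validates K, D; KD45 would additionally require R to be Euclidean and transitive. The strongest is D.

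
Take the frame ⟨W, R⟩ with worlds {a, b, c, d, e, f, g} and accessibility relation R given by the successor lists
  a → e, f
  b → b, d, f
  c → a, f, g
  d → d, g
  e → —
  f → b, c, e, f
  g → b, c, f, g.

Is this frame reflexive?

No

Reflexive: no — a is not related to itself.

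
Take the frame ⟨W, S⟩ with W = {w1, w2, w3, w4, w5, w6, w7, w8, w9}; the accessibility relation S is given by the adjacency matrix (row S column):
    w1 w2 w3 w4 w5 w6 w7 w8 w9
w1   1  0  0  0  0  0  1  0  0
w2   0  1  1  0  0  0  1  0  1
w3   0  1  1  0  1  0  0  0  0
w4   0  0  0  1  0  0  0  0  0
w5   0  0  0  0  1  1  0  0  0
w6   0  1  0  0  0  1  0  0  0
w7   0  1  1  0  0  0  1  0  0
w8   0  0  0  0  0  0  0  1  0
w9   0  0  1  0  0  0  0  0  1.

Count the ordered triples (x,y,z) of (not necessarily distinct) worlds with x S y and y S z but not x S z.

14

Enumerating: (w1,w7,w2), (w1,w7,w3), (w2,w3,w5), (w3,w2,w7), (w3,w2,w9), (w3,w5,w6), (w5,w6,w2), (w6,w2,w3), (w6,w2,w7), (w6,w2,w9), (w7,w2,w9), (w7,w3,w5), (w9,w3,w2), (w9,w3,w5).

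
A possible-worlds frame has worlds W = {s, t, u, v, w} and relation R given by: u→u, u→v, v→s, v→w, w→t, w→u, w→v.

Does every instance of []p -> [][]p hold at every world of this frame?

No

The schema 4 characterises exactly the transitive frames.
Transitive: no — u R v and v R s, but not u R s.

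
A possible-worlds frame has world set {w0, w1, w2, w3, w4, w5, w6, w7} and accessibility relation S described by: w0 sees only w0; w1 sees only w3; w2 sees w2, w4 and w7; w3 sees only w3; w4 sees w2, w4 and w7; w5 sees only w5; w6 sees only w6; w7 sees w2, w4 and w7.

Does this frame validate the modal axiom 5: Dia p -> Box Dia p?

Yes

Axiom 5 corresponds to the accessibility relation being Euclidean.
Euclidean: yes — any two successors of a common world are S-related.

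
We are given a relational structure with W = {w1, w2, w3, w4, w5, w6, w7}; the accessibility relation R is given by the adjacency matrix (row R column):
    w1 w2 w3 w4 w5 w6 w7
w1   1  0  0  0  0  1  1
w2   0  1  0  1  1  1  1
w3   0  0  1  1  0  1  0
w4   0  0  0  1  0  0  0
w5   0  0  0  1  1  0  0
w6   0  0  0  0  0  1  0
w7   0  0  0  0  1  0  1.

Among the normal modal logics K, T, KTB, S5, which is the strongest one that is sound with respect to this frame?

T

Reflexive (axiom T): yes — every world is R-related to itself.
Symmetric (axiom B): no — w1 R w6 but not w6 R w1.
Euclidean (axiom 5): no — w1 R w6 and w1 R w7, but not w6 R w7.
So F validates K, T; KTB would additionally require R to be symmetric. The strongest is T.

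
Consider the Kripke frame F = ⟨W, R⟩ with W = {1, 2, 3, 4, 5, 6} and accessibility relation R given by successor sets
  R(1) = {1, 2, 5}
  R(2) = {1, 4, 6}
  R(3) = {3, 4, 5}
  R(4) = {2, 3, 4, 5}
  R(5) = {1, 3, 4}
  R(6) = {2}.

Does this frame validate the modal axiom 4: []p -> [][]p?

Axiom 4 corresponds to the accessibility relation being transitive.
Transitive: no — 1 R 2 and 2 R 4, but not 1 R 4.

No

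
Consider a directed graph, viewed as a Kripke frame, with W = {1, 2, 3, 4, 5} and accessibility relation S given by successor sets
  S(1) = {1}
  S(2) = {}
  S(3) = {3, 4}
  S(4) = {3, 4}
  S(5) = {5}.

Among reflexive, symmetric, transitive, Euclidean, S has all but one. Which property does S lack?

reflexive

Reflexive: no — 2 is not related to itself.
Symmetric: yes — every pair in S has its reverse in S.
Transitive: yes — every two-step S-path is closed by a direct edge.
Euclidean: yes — any two successors of a common world are S-related.
Only reflexive fails.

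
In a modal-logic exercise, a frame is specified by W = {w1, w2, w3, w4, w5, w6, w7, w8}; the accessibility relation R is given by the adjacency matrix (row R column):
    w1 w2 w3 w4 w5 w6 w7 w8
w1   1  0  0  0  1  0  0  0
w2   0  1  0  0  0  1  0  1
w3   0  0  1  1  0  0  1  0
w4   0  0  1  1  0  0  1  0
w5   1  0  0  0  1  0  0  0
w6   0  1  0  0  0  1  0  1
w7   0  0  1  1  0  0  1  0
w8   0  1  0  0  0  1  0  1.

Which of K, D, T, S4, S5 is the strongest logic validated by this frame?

Serial (axiom D): yes — every world has a successor (e.g. w1 R w1).
Reflexive (axiom T): yes — every world is R-related to itself.
Transitive (axiom 4): yes — every two-step R-path is closed by a direct edge.
Euclidean (axiom 5): yes — any two successors of a common world are R-related.
So F validates K, D, T, S4, S5. The strongest is S5.

S5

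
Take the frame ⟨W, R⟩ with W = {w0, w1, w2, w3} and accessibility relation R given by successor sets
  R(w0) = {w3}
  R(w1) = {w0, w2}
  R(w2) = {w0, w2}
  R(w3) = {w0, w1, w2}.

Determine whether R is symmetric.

No

Symmetric: no — w1 R w0 but not w0 R w1.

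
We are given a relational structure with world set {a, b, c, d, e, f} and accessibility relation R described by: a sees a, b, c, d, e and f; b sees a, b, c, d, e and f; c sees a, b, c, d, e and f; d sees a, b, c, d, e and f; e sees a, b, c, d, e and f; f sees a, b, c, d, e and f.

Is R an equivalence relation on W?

Reflexive: yes — every world is R-related to itself.
Symmetric: yes — every pair in R has its reverse in R.
Transitive: yes — every two-step R-path is closed by a direct edge.
So R is an equivalence relation.

Yes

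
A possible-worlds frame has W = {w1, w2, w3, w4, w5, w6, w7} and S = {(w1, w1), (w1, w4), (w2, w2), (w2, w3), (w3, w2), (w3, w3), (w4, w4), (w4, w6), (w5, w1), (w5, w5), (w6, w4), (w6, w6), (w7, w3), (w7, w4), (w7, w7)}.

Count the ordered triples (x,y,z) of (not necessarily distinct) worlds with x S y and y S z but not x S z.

4

Enumerating: (w1,w4,w6), (w5,w1,w4), (w7,w3,w2), (w7,w4,w6).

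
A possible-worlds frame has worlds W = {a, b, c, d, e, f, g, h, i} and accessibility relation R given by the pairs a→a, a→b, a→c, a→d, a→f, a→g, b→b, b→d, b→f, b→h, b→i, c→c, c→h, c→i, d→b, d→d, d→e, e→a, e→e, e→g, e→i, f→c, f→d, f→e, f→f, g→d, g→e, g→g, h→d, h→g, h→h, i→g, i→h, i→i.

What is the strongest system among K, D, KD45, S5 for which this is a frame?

Serial (axiom D): yes — every world has a successor (e.g. a R a).
Euclidean (axiom 5): no — a R b and a R c, but not b R c.
Transitive (axiom 4): no — a R b and b R h, but not a R h.
Reflexive (axiom T): yes — every world is R-related to itself.
So F validates K, D; KD45 would additionally require R to be Euclidean and transitive. The strongest is D.

D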